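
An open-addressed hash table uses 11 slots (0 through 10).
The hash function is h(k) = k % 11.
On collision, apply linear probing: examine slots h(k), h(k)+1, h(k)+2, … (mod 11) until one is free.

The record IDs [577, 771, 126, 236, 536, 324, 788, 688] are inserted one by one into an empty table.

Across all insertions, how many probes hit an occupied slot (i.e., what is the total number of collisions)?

577 hashes to 5; slot 5 is free → place at 5.
771 hashes to 1; slot 1 is free → place at 1.
126 hashes to 5; 5 taken → place at 6.
236 hashes to 5; 5,6 taken → place at 7.
536 hashes to 8; slot 8 is free → place at 8.
324 hashes to 5; 5,6,7,8 taken → place at 9.
788 hashes to 7; 7,8,9 taken → place at 10.
688 hashes to 6; 6,7,8,9,10 taken → place at 0.
Table: [688, 771, -, -, -, 577, 126, 236, 536, 324, 788]

15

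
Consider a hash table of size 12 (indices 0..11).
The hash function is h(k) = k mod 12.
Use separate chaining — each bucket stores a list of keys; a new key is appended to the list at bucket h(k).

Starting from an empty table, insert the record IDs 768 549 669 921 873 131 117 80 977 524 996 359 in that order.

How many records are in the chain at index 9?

Insert 768: h=0, bucket 0 empty → new chain.
Insert 549: h=9, bucket 9 empty → new chain.
Insert 669: h=9, bucket 9 nonempty → append to chain.
Insert 921: h=9, bucket 9 nonempty → append to chain.
Insert 873: h=9, bucket 9 nonempty → append to chain.
Insert 131: h=11, bucket 11 empty → new chain.
Insert 117: h=9, bucket 9 nonempty → append to chain.
Insert 80: h=8, bucket 8 empty → new chain.
Insert 977: h=5, bucket 5 empty → new chain.
Insert 524: h=8, bucket 8 nonempty → append to chain.
Insert 996: h=0, bucket 0 nonempty → append to chain.
Insert 359: h=11, bucket 11 nonempty → append to chain.
Final buckets:
0: 768 -> 996
1: ∅
2: ∅
3: ∅
4: ∅
5: 977
6: ∅
7: ∅
8: 80 -> 524
9: 549 -> 669 -> 921 -> 873 -> 117
10: ∅
11: 131 -> 359

5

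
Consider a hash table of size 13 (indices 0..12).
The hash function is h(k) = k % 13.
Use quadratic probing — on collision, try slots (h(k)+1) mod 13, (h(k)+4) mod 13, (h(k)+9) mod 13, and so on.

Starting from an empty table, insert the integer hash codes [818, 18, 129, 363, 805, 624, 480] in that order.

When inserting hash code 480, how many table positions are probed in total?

5

818: h=12 → slot 12
18: h=5 → slot 5
129: h=12, probe 12,0 → slot 0
363: h=12, probe 12,0,3 → slot 3
805: h=12, probe 12,0,3,8 → slot 8
624: h=0, probe 0,1 → slot 1
480: h=12, probe 12,0,3,8,2 → slot 2
Table: [129, 624, 480, 363, _, 18, _, _, 805, _, _, _, 818]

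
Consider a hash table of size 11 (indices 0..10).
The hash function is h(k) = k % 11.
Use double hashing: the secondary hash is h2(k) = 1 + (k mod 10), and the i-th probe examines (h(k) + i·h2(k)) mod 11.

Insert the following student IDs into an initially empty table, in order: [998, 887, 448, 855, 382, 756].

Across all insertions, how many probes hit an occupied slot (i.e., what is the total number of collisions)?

Insert 998: h=8, slot 8 empty -> index 8.
Insert 887: h=7, slot 7 empty -> index 7.
Insert 448: h=8, h2=9, slot 8 occupied -> index 6.
Insert 855: h=8, h2=6, slot 8 occupied -> index 3.
Insert 382: h=8, h2=3, slot 8 occupied -> index 0.
Insert 756: h=8, h2=7, slot 8 occupied -> index 4.
Table: [382, _, _, 855, 756, _, 448, 887, 998, _, _]

4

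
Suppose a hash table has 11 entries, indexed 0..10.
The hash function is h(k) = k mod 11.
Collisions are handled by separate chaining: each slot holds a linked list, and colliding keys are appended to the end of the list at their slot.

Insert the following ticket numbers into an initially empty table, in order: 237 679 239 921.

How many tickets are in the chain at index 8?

Insert 237: h=6, bucket 6 empty -> new chain.
Insert 679: h=8, bucket 8 empty -> new chain.
Insert 239: h=8, bucket 8 nonempty -> append to chain.
Insert 921: h=8, bucket 8 nonempty -> append to chain.
Final buckets:
0: ∅
1: ∅
2: ∅
3: ∅
4: ∅
5: ∅
6: 237
7: ∅
8: 679 -> 239 -> 921
9: ∅
10: ∅

3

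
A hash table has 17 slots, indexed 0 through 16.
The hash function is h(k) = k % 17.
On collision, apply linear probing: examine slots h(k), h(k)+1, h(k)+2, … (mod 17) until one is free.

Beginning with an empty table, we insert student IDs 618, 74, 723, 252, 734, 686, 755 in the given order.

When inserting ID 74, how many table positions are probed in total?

2

Insert 618: h=6, slot 6 empty => index 6.
Insert 74: h=6, slot 6 occupied => index 7.
Insert 723: h=9, slot 9 empty => index 9.
Insert 252: h=14, slot 14 empty => index 14.
Insert 734: h=3, slot 3 empty => index 3.
Insert 686: h=6, slots 6,7 occupied => index 8.
Insert 755: h=7, slots 7,8,9 occupied => index 10.
Table: [∅, ∅, ∅, 734, ∅, ∅, 618, 74, 686, 723, 755, ∅, ∅, ∅, 252, ∅, ∅]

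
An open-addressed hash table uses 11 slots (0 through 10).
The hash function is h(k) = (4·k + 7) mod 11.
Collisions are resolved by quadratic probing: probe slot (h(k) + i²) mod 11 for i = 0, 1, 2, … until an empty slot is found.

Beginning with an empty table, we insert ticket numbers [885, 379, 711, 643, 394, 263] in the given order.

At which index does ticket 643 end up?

9

885 hashes to 5; slot 5 is free → place at 5.
379 hashes to 5; 5 taken → place at 6.
711 hashes to 2; slot 2 is free → place at 2.
643 hashes to 5; 5,6 taken → place at 9.
394 hashes to 10; slot 10 is free → place at 10.
263 hashes to 3; slot 3 is free → place at 3.
Table: [., ., 711, 263, ., 885, 379, ., ., 643, 394]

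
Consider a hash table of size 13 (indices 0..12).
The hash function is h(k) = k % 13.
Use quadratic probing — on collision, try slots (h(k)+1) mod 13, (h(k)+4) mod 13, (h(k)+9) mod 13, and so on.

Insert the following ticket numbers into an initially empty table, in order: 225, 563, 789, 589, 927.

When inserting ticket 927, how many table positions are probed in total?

225 hashes to 4; slot 4 is free => place at 4.
563 hashes to 4; 4 taken => place at 5.
789 hashes to 9; slot 9 is free => place at 9.
589 hashes to 4; 4,5 taken => place at 8.
927 hashes to 4; 4,5,8 taken => place at 0.
Table: [927, -, -, -, 225, 563, -, -, 589, 789, -, -, -]

4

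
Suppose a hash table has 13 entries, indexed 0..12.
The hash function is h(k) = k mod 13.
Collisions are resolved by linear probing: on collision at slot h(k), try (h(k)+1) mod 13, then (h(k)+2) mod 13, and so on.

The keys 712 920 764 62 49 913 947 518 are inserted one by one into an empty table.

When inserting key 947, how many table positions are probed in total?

5

Insert 712: h=10, slot 10 empty -> index 10.
Insert 920: h=10, slot 10 occupied -> index 11.
Insert 764: h=10, slots 10,11 occupied -> index 12.
Insert 62: h=10, slots 10,11,12 occupied -> index 0.
Insert 49: h=10, slots 10,11,12,0 occupied -> index 1.
Insert 913: h=3, slot 3 empty -> index 3.
Insert 947: h=11, slots 11,12,0,1 occupied -> index 2.
Insert 518: h=11, slots 11,12,0,1,2,3 occupied -> index 4.
Table: [62, 49, 947, 913, 518, ∅, ∅, ∅, ∅, ∅, 712, 920, 764]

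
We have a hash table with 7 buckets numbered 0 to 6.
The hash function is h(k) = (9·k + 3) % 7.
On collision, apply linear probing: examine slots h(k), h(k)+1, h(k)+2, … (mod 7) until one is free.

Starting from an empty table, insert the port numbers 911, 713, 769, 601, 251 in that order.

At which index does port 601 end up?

Insert 911: h=5, slot 5 empty → index 5.
Insert 713: h=1, slot 1 empty → index 1.
Insert 769: h=1, slot 1 occupied → index 2.
Insert 601: h=1, slots 1,2 occupied → index 3.
Insert 251: h=1, slots 1,2,3 occupied → index 4.
Table: [_, 713, 769, 601, 251, 911, _]

3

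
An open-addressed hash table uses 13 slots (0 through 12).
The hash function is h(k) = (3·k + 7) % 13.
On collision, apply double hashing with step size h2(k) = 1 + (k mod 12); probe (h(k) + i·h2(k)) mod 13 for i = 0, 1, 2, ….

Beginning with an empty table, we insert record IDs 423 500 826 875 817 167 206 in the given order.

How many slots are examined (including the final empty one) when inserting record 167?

4

423 hashes to 2; slot 2 is free → place at 2.
500 hashes to 12; slot 12 is free → place at 12.
826 hashes to 2, h2=11; 2 taken → place at 0.
875 hashes to 6; slot 6 is free → place at 6.
817 hashes to 1; slot 1 is free → place at 1.
167 hashes to 1, h2=12; 1,0,12 taken → place at 11.
206 hashes to 1, h2=3; 1 taken → place at 4.
Table: [826, 817, 423, ∅, 206, ∅, 875, ∅, ∅, ∅, ∅, 167, 500]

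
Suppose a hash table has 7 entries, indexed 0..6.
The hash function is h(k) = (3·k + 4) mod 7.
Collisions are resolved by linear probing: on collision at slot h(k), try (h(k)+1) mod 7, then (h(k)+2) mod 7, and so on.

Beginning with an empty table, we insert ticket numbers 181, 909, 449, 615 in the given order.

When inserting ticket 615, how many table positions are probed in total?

3

181 hashes to 1; slot 1 is free -> place at 1.
909 hashes to 1; 1 taken -> place at 2.
449 hashes to 0; slot 0 is free -> place at 0.
615 hashes to 1; 1,2 taken -> place at 3.
Table: [449, 181, 909, 615, _, _, _]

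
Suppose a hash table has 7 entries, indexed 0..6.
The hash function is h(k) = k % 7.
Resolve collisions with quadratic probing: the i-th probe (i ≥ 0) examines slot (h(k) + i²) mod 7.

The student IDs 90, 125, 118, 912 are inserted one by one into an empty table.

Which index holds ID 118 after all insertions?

3

90: h=6 => slot 6
125: h=6, probe 6,0 => slot 0
118: h=6, probe 6,0,3 => slot 3
912: h=2 => slot 2
Table: [125, _, 912, 118, _, _, 90]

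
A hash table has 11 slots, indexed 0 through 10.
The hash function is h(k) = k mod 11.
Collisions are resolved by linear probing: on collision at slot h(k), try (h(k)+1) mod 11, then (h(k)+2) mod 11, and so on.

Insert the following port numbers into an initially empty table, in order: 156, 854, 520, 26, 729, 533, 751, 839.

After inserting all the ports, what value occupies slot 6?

Insert 156: h=2, slot 2 empty -> index 2.
Insert 854: h=7, slot 7 empty -> index 7.
Insert 520: h=3, slot 3 empty -> index 3.
Insert 26: h=4, slot 4 empty -> index 4.
Insert 729: h=3, slots 3,4 occupied -> index 5.
Insert 533: h=5, slot 5 occupied -> index 6.
Insert 751: h=3, slots 3,4,5,6,7 occupied -> index 8.
Insert 839: h=3, slots 3,4,5,6,7,8 occupied -> index 9.
Table: [∅, ∅, 156, 520, 26, 729, 533, 854, 751, 839, ∅]

533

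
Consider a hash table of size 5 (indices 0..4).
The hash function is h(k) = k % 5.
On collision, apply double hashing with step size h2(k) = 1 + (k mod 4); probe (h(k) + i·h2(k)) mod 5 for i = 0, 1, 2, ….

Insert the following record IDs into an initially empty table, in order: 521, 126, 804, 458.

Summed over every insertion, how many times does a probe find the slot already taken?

2

521: h=1 -> slot 1
126: h=1, h2=3, probe 1,4 -> slot 4
804: h=4, h2=1, probe 4,0 -> slot 0
458: h=3 -> slot 3
Table: [804, 521, _, 458, 126]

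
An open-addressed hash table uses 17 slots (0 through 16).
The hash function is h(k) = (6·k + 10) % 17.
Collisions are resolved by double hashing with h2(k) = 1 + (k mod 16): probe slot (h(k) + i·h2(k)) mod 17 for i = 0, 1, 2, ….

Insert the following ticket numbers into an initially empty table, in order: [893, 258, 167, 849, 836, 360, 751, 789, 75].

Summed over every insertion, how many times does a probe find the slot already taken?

5

Insert 893: h=13, slot 13 empty -> index 13.
Insert 258: h=11, slot 11 empty -> index 11.
Insert 167: h=9, slot 9 empty -> index 9.
Insert 849: h=4, slot 4 empty -> index 4.
Insert 836: h=11, h2=5, slot 11 occupied -> index 16.
Insert 360: h=11, h2=9, slot 11 occupied -> index 3.
Insert 751: h=11, h2=16, slot 11 occupied -> index 10.
Insert 789: h=1, slot 1 empty -> index 1.
Insert 75: h=1, h2=12, slots 1,13 occupied -> index 8.
Table: [-, 789, -, 360, 849, -, -, -, 75, 167, 751, 258, -, 893, -, -, 836]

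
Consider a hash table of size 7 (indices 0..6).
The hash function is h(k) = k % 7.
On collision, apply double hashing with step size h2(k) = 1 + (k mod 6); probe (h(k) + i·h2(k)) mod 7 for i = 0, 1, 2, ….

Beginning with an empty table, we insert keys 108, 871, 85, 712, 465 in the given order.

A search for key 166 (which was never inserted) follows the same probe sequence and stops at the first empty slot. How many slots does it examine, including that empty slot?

5

108: h=3 => slot 3
871: h=3, h2=2, probe 3,5 => slot 5
85: h=1 => slot 1
712: h=5, h2=5, probe 5,3,1,6 => slot 6
465: h=3, h2=4, probe 3,0 => slot 0
Table: [465, 85, ∅, 108, ∅, 871, 712]
Lookup 166: h=5, h2=5, probe 5,3,1,6,4 → slot 4 empty, not found.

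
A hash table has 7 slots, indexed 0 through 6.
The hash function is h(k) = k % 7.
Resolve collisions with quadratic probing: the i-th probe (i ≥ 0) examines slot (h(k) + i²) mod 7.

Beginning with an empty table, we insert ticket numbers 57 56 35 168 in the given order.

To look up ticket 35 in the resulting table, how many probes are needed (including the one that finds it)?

3

57: h=1 -> slot 1
56: h=0 -> slot 0
35: h=0, probe 0,1,4 -> slot 4
168: h=0, probe 0,1,4,2 -> slot 2
Table: [56, 57, 168, -, 35, -, -]
Lookup 35: h=0, probe 0,1,4 → found at 4.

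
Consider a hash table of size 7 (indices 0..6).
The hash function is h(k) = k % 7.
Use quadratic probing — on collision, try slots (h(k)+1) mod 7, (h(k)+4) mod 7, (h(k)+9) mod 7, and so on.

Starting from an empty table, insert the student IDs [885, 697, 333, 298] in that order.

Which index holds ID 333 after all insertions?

5

885: h=3 → slot 3
697: h=4 → slot 4
333: h=4, probe 4,5 → slot 5
298: h=4, probe 4,5,1 → slot 1
Table: [—, 298, —, 885, 697, 333, —]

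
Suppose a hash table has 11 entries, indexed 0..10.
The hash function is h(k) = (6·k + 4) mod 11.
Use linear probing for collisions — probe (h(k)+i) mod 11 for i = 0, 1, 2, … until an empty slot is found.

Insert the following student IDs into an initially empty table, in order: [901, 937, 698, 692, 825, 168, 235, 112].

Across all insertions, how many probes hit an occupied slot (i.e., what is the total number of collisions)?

3

901: h=9 → slot 9
937: h=5 → slot 5
698: h=1 → slot 1
692: h=9, probe 9,10 → slot 10
825: h=4 → slot 4
168: h=0 → slot 0
235: h=6 → slot 6
112: h=5, probe 5,6,7 → slot 7
Table: [168, 698, ., ., 825, 937, 235, 112, ., 901, 692]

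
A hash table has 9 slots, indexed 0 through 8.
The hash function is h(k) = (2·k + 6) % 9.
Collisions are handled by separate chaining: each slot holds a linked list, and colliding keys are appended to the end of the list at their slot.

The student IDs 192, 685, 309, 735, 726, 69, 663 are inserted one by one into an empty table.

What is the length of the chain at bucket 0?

4

Insert 192: h=3, bucket 3 empty → new chain.
Insert 685: h=8, bucket 8 empty → new chain.
Insert 309: h=3, bucket 3 nonempty → append to chain.
Insert 735: h=0, bucket 0 empty → new chain.
Insert 726: h=0, bucket 0 nonempty → append to chain.
Insert 69: h=0, bucket 0 nonempty → append to chain.
Insert 663: h=0, bucket 0 nonempty → append to chain.
Final buckets:
0: 735 -> 726 -> 69 -> 663
1: -
2: -
3: 192 -> 309
4: -
5: -
6: -
7: -
8: 685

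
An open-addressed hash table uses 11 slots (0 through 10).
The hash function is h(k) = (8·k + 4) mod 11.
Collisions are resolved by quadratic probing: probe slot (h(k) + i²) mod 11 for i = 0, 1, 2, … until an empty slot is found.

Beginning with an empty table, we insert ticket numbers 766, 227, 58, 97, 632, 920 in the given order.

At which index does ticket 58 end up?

7

766: h=5 -> slot 5
227: h=5, probe 5,6 -> slot 6
58: h=6, probe 6,7 -> slot 7
97: h=10 -> slot 10
632: h=0 -> slot 0
920: h=5, probe 5,6,9 -> slot 9
Table: [632, ., ., ., ., 766, 227, 58, ., 920, 97]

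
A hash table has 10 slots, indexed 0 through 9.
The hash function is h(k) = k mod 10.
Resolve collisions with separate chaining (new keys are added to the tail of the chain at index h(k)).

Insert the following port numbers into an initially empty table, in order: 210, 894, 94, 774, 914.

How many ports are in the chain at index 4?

4

Insert 210: h=0, bucket 0 empty -> new chain.
Insert 894: h=4, bucket 4 empty -> new chain.
Insert 94: h=4, bucket 4 nonempty -> append to chain.
Insert 774: h=4, bucket 4 nonempty -> append to chain.
Insert 914: h=4, bucket 4 nonempty -> append to chain.
Final buckets:
0: 210
1: -
2: -
3: -
4: 894 -> 94 -> 774 -> 914
5: -
6: -
7: -
8: -
9: -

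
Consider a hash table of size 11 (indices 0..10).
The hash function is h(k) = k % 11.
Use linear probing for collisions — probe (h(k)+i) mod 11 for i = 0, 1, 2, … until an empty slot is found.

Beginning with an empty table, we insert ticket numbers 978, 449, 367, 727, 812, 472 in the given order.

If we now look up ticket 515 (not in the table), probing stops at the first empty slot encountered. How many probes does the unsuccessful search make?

6

Insert 978: h=10, slot 10 empty → index 10.
Insert 449: h=9, slot 9 empty → index 9.
Insert 367: h=4, slot 4 empty → index 4.
Insert 727: h=1, slot 1 empty → index 1.
Insert 812: h=9, slots 9,10 occupied → index 0.
Insert 472: h=10, slots 10,0,1 occupied → index 2.
Table: [812, 727, 472, _, 367, _, _, _, _, 449, 978]
Lookup 515: h=9, probe 9,10,0,1,2,3 → slot 3 empty, not found.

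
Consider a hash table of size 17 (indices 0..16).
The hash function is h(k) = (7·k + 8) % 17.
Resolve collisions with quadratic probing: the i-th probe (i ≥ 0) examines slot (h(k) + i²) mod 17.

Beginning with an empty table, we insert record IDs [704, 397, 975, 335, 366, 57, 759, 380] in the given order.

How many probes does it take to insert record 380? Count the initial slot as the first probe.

Insert 704: h=6, slot 6 empty => index 6.
Insert 397: h=16, slot 16 empty => index 16.
Insert 975: h=16, slot 16 occupied => index 0.
Insert 335: h=7, slot 7 empty => index 7.
Insert 366: h=3, slot 3 empty => index 3.
Insert 57: h=16, slots 16,0,3 occupied => index 8.
Insert 759: h=0, slot 0 occupied => index 1.
Insert 380: h=16, slots 16,0,3,8 occupied => index 15.
Table: [975, 759, ∅, 366, ∅, ∅, 704, 335, 57, ∅, ∅, ∅, ∅, ∅, ∅, 380, 397]

5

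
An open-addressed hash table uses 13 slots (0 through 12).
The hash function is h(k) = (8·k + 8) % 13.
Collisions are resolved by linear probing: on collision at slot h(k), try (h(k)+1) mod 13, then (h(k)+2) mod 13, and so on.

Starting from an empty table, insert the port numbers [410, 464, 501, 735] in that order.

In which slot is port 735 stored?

1

Insert 410: h=12, slot 12 empty → index 12.
Insert 464: h=2, slot 2 empty → index 2.
Insert 501: h=12, slot 12 occupied → index 0.
Insert 735: h=12, slots 12,0 occupied → index 1.
Table: [501, 735, 464, -, -, -, -, -, -, -, -, -, 410]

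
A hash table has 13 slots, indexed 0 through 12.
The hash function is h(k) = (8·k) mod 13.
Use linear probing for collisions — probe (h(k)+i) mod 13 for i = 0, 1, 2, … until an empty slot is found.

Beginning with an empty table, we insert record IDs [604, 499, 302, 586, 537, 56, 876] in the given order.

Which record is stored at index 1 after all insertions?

Insert 604: h=9, slot 9 empty → index 9.
Insert 499: h=1, slot 1 empty → index 1.
Insert 302: h=11, slot 11 empty → index 11.
Insert 586: h=8, slot 8 empty → index 8.
Insert 537: h=6, slot 6 empty → index 6.
Insert 56: h=6, slot 6 occupied → index 7.
Insert 876: h=1, slot 1 occupied → index 2.
Table: [—, 499, 876, —, —, —, 537, 56, 586, 604, —, 302, —]

499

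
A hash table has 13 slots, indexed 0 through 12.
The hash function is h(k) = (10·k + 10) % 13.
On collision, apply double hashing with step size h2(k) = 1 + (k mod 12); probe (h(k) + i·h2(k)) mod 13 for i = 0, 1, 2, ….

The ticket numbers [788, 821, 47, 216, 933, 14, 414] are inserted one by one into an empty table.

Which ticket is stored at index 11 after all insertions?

47

788: h=12 -> slot 12
821: h=4 -> slot 4
47: h=12, h2=12, probe 12,11 -> slot 11
216: h=12, h2=1, probe 12,0 -> slot 0
933: h=6 -> slot 6
14: h=7 -> slot 7
414: h=3 -> slot 3
Table: [216, —, —, 414, 821, —, 933, 14, —, —, —, 47, 788]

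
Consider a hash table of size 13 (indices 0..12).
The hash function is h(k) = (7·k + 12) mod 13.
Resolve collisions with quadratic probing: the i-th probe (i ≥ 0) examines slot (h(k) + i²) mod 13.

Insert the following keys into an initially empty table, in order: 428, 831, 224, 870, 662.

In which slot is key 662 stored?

Insert 428: h=5, slot 5 empty => index 5.
Insert 831: h=5, slot 5 occupied => index 6.
Insert 224: h=7, slot 7 empty => index 7.
Insert 870: h=5, slots 5,6 occupied => index 9.
Insert 662: h=5, slots 5,6,9 occupied => index 1.
Table: [., 662, ., ., ., 428, 831, 224, ., 870, ., ., .]

1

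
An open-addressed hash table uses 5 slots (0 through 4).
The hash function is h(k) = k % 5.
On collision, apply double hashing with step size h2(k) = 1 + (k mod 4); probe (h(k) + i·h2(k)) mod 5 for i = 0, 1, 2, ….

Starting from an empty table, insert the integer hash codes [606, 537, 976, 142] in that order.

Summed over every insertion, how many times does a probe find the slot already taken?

3

Insert 606: h=1, slot 1 empty => index 1.
Insert 537: h=2, slot 2 empty => index 2.
Insert 976: h=1, h2=1, slots 1,2 occupied => index 3.
Insert 142: h=2, h2=3, slot 2 occupied => index 0.
Table: [142, 606, 537, 976, -]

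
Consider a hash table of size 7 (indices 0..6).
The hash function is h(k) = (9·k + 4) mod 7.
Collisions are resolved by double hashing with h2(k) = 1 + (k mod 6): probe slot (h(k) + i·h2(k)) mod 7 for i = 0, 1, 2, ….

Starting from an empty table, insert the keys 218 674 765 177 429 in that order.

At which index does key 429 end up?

218 hashes to 6; slot 6 is free → place at 6.
674 hashes to 1; slot 1 is free → place at 1.
765 hashes to 1, h2=4; 1 taken → place at 5.
177 hashes to 1, h2=4; 1,5 taken → place at 2.
429 hashes to 1, h2=4; 1,5,2,6 taken → place at 3.
Table: [., 674, 177, 429, ., 765, 218]

3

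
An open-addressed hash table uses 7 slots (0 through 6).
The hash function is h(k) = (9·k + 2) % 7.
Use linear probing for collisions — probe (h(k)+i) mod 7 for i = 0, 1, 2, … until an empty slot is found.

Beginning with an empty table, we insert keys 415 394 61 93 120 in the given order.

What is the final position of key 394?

Insert 415: h=6, slot 6 empty → index 6.
Insert 394: h=6, slot 6 occupied → index 0.
Insert 61: h=5, slot 5 empty → index 5.
Insert 93: h=6, slots 6,0 occupied → index 1.
Insert 120: h=4, slot 4 empty → index 4.
Table: [394, 93, ., ., 120, 61, 415]

0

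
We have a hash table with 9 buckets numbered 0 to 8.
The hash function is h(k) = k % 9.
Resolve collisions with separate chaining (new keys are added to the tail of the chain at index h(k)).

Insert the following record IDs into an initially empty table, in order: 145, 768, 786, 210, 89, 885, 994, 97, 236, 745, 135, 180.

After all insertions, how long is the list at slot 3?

145 -> bucket 1
768 -> bucket 3
786 -> bucket 3 (collision)
210 -> bucket 3 (collision)
89 -> bucket 8
885 -> bucket 3 (collision)
994 -> bucket 4
97 -> bucket 7
236 -> bucket 2
745 -> bucket 7 (collision)
135 -> bucket 0
180 -> bucket 0 (collision)
Final buckets:
0: 135 -> 180
1: 145
2: 236
3: 768 -> 786 -> 210 -> 885
4: 994
5: .
6: .
7: 97 -> 745
8: 89

4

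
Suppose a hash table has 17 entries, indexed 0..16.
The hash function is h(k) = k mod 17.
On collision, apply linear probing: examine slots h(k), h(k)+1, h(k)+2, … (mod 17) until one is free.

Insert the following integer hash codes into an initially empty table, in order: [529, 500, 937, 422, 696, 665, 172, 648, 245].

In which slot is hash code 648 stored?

6

Insert 529: h=2, slot 2 empty -> index 2.
Insert 500: h=7, slot 7 empty -> index 7.
Insert 937: h=2, slot 2 occupied -> index 3.
Insert 422: h=14, slot 14 empty -> index 14.
Insert 696: h=16, slot 16 empty -> index 16.
Insert 665: h=2, slots 2,3 occupied -> index 4.
Insert 172: h=2, slots 2,3,4 occupied -> index 5.
Insert 648: h=2, slots 2,3,4,5 occupied -> index 6.
Insert 245: h=7, slot 7 occupied -> index 8.
Table: [., ., 529, 937, 665, 172, 648, 500, 245, ., ., ., ., ., 422, ., 696]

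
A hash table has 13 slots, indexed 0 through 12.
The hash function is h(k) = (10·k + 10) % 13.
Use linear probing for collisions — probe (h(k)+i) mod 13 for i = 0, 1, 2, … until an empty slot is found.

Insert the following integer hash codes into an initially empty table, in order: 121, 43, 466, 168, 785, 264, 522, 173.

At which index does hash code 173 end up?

2

121 hashes to 11; slot 11 is free => place at 11.
43 hashes to 11; 11 taken => place at 12.
466 hashes to 3; slot 3 is free => place at 3.
168 hashes to 0; slot 0 is free => place at 0.
785 hashes to 8; slot 8 is free => place at 8.
264 hashes to 11; 11,12,0 taken => place at 1.
522 hashes to 4; slot 4 is free => place at 4.
173 hashes to 11; 11,12,0,1 taken => place at 2.
Table: [168, 264, 173, 466, 522, _, _, _, 785, _, _, 121, 43]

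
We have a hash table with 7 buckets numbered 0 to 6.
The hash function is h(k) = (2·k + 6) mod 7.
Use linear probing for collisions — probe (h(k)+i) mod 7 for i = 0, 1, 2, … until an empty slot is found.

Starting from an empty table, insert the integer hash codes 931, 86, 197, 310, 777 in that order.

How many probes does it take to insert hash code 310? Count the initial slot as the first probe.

931: h=6 → slot 6
86: h=3 → slot 3
197: h=1 → slot 1
310: h=3, probe 3,4 → slot 4
777: h=6, probe 6,0 → slot 0
Table: [777, 197, ∅, 86, 310, ∅, 931]

2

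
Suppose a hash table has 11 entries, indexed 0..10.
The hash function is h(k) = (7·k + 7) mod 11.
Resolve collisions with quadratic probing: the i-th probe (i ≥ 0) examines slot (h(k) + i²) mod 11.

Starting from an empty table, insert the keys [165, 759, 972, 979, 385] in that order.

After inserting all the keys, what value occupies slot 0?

Insert 165: h=7, slot 7 empty → index 7.
Insert 759: h=7, slot 7 occupied → index 8.
Insert 972: h=2, slot 2 empty → index 2.
Insert 979: h=7, slots 7,8 occupied → index 0.
Insert 385: h=7, slots 7,8,0 occupied → index 5.
Table: [979, —, 972, —, —, 385, —, 165, 759, —, —]

979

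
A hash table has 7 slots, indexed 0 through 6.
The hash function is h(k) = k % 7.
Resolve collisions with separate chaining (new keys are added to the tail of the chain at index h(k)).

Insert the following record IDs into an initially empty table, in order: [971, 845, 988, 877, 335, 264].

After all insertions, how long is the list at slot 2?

1

971 -> bucket 5
845 -> bucket 5 (collision)
988 -> bucket 1
877 -> bucket 2
335 -> bucket 6
264 -> bucket 5 (collision)
Final buckets:
0: .
1: 988
2: 877
3: .
4: .
5: 971 -> 845 -> 264
6: 335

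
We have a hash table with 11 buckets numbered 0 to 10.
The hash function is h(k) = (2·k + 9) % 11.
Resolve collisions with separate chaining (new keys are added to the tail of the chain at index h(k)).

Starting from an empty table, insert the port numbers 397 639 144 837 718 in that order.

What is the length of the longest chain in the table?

4

397 → bucket 0
639 → bucket 0 (collision)
144 → bucket 0 (collision)
837 → bucket 0 (collision)
718 → bucket 4
Final buckets:
0: 397 -> 639 -> 144 -> 837
1: -
2: -
3: -
4: 718
5: -
6: -
7: -
8: -
9: -
10: -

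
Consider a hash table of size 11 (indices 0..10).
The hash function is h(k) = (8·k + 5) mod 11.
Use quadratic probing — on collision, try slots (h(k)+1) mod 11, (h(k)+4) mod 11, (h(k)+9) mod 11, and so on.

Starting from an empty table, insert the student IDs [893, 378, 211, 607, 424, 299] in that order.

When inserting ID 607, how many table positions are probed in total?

893: h=10 => slot 10
378: h=4 => slot 4
211: h=10, probe 10,0 => slot 0
607: h=10, probe 10,0,3 => slot 3
424: h=9 => slot 9
299: h=10, probe 10,0,3,8 => slot 8
Table: [211, ∅, ∅, 607, 378, ∅, ∅, ∅, 299, 424, 893]

3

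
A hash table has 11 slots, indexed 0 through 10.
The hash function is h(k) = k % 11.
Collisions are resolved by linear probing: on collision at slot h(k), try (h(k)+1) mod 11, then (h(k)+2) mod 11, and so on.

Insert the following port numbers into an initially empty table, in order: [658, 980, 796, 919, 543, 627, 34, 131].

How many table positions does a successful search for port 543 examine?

658: h=9 -> slot 9
980: h=1 -> slot 1
796: h=4 -> slot 4
919: h=6 -> slot 6
543: h=4, probe 4,5 -> slot 5
627: h=0 -> slot 0
34: h=1, probe 1,2 -> slot 2
131: h=10 -> slot 10
Table: [627, 980, 34, ∅, 796, 543, 919, ∅, ∅, 658, 131]
Lookup 543: h=4, probe 4,5 → found at 5.

2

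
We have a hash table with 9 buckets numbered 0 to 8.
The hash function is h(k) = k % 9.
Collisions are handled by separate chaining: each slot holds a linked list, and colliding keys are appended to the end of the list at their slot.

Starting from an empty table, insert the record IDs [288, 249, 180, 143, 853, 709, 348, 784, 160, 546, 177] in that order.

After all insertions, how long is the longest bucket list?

288 -> bucket 0
249 -> bucket 6
180 -> bucket 0 (collision)
143 -> bucket 8
853 -> bucket 7
709 -> bucket 7 (collision)
348 -> bucket 6 (collision)
784 -> bucket 1
160 -> bucket 7 (collision)
546 -> bucket 6 (collision)
177 -> bucket 6 (collision)
Final buckets:
0: 288 -> 180
1: 784
2: ∅
3: ∅
4: ∅
5: ∅
6: 249 -> 348 -> 546 -> 177
7: 853 -> 709 -> 160
8: 143

4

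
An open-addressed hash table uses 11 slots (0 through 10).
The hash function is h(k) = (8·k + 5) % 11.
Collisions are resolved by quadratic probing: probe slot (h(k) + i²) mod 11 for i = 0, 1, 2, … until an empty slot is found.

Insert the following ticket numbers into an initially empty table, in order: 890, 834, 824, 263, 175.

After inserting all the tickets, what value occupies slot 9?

824

890 hashes to 8; slot 8 is free -> place at 8.
834 hashes to 0; slot 0 is free -> place at 0.
824 hashes to 8; 8 taken -> place at 9.
263 hashes to 8; 8,9 taken -> place at 1.
175 hashes to 8; 8,9,1 taken -> place at 6.
Table: [834, 263, —, —, —, —, 175, —, 890, 824, —]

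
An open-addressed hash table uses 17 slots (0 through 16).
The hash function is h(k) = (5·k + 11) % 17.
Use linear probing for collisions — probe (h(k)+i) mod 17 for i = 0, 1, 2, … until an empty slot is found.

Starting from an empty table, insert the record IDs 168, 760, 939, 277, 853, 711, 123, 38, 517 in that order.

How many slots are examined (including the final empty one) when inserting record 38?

3

168: h=1 → slot 1
760: h=3 → slot 3
939: h=14 → slot 14
277: h=2 → slot 2
853: h=9 → slot 9
711: h=13 → slot 13
123: h=14, probe 14,15 → slot 15
38: h=14, probe 14,15,16 → slot 16
517: h=12 → slot 12
Table: [_, 168, 277, 760, _, _, _, _, _, 853, _, _, 517, 711, 939, 123, 38]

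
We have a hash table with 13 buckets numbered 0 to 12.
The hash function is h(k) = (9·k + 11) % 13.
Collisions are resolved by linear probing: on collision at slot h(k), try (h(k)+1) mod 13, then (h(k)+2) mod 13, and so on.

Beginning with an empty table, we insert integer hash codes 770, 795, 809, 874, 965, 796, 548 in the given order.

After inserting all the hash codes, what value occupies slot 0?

Insert 770: h=12, slot 12 empty => index 12.
Insert 795: h=3, slot 3 empty => index 3.
Insert 809: h=12, slot 12 occupied => index 0.
Insert 874: h=12, slots 12,0 occupied => index 1.
Insert 965: h=12, slots 12,0,1 occupied => index 2.
Insert 796: h=12, slots 12,0,1,2,3 occupied => index 4.
Insert 548: h=3, slots 3,4 occupied => index 5.
Table: [809, 874, 965, 795, 796, 548, ., ., ., ., ., ., 770]

809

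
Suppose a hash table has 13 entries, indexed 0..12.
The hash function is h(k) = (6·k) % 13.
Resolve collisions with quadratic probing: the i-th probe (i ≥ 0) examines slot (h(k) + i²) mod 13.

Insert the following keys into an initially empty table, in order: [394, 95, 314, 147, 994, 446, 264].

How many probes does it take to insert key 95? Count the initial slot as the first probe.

394 hashes to 11; slot 11 is free -> place at 11.
95 hashes to 11; 11 taken -> place at 12.
314 hashes to 12; 12 taken -> place at 0.
147 hashes to 11; 11,12 taken -> place at 2.
994 hashes to 10; slot 10 is free -> place at 10.
446 hashes to 11; 11,12,2 taken -> place at 7.
264 hashes to 11; 11,12,2,7 taken -> place at 1.
Table: [314, 264, 147, ∅, ∅, ∅, ∅, 446, ∅, ∅, 994, 394, 95]

2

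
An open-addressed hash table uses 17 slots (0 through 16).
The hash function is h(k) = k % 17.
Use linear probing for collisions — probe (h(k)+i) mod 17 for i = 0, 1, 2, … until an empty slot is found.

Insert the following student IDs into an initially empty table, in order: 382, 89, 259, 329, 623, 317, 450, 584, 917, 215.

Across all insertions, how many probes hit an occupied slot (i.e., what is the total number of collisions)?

Insert 382: h=8, slot 8 empty -> index 8.
Insert 89: h=4, slot 4 empty -> index 4.
Insert 259: h=4, slot 4 occupied -> index 5.
Insert 329: h=6, slot 6 empty -> index 6.
Insert 623: h=11, slot 11 empty -> index 11.
Insert 317: h=11, slot 11 occupied -> index 12.
Insert 450: h=8, slot 8 occupied -> index 9.
Insert 584: h=6, slot 6 occupied -> index 7.
Insert 917: h=16, slot 16 empty -> index 16.
Insert 215: h=11, slots 11,12 occupied -> index 13.
Table: [∅, ∅, ∅, ∅, 89, 259, 329, 584, 382, 450, ∅, 623, 317, 215, ∅, ∅, 917]

6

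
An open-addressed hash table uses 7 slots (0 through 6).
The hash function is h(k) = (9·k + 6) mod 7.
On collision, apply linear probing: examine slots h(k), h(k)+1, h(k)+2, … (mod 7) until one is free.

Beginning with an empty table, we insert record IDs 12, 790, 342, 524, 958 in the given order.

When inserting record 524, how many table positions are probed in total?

3

Insert 12: h=2, slot 2 empty → index 2.
Insert 790: h=4, slot 4 empty → index 4.
Insert 342: h=4, slot 4 occupied → index 5.
Insert 524: h=4, slots 4,5 occupied → index 6.
Insert 958: h=4, slots 4,5,6 occupied → index 0.
Table: [958, —, 12, —, 790, 342, 524]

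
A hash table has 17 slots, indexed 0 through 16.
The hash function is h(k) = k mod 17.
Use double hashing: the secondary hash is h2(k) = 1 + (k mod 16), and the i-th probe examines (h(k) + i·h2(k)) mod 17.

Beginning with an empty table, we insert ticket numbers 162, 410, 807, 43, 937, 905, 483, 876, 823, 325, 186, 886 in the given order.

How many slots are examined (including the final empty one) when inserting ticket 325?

162: h=9 => slot 9
410: h=2 => slot 2
807: h=8 => slot 8
43: h=9, h2=12, probe 9,4 => slot 4
937: h=2, h2=10, probe 2,12 => slot 12
905: h=4, h2=10, probe 4,14 => slot 14
483: h=7 => slot 7
876: h=9, h2=13, probe 9,5 => slot 5
823: h=7, h2=8, probe 7,15 => slot 15
325: h=2, h2=6, probe 2,8,14,3 => slot 3
186: h=16 => slot 16
886: h=2, h2=7, probe 2,9,16,6 => slot 6
Table: [-, -, 410, 325, 43, 876, 886, 483, 807, 162, -, -, 937, -, 905, 823, 186]

4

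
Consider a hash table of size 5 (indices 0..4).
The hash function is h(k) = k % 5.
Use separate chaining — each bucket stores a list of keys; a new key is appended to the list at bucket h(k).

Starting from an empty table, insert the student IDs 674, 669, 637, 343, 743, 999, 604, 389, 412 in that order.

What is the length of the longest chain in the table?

674 → bucket 4
669 → bucket 4 (collision)
637 → bucket 2
343 → bucket 3
743 → bucket 3 (collision)
999 → bucket 4 (collision)
604 → bucket 4 (collision)
389 → bucket 4 (collision)
412 → bucket 2 (collision)
Final buckets:
0: _
1: _
2: 637 -> 412
3: 343 -> 743
4: 674 -> 669 -> 999 -> 604 -> 389

5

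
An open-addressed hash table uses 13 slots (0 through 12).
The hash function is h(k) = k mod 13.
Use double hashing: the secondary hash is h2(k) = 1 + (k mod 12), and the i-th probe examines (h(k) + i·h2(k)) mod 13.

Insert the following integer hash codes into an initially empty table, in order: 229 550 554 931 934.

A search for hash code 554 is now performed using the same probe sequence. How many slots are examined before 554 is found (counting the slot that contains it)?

229: h=8 => slot 8
550: h=4 => slot 4
554: h=8, h2=3, probe 8,11 => slot 11
931: h=8, h2=8, probe 8,3 => slot 3
934: h=11, h2=11, probe 11,9 => slot 9
Table: [., ., ., 931, 550, ., ., ., 229, 934, ., 554, .]
Lookup 554: h=8, h2=3, probe 8,11 → found at 11.

2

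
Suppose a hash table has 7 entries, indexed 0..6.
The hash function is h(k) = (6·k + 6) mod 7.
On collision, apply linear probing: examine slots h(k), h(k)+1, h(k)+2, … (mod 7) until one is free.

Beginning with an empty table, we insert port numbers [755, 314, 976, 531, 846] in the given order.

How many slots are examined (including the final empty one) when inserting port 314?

2

Insert 755: h=0, slot 0 empty => index 0.
Insert 314: h=0, slot 0 occupied => index 1.
Insert 976: h=3, slot 3 empty => index 3.
Insert 531: h=0, slots 0,1 occupied => index 2.
Insert 846: h=0, slots 0,1,2,3 occupied => index 4.
Table: [755, 314, 531, 976, 846, ∅, ∅]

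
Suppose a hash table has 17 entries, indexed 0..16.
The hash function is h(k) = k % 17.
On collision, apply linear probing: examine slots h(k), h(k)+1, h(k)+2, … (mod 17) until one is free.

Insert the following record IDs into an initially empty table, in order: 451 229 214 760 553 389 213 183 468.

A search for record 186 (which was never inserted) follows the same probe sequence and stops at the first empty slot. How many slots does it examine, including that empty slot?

451 hashes to 9; slot 9 is free -> place at 9.
229 hashes to 8; slot 8 is free -> place at 8.
214 hashes to 10; slot 10 is free -> place at 10.
760 hashes to 12; slot 12 is free -> place at 12.
553 hashes to 9; 9,10 taken -> place at 11.
389 hashes to 15; slot 15 is free -> place at 15.
213 hashes to 9; 9,10,11,12 taken -> place at 13.
183 hashes to 13; 13 taken -> place at 14.
468 hashes to 9; 9,10,11,12,13,14,15 taken -> place at 16.
Table: [—, —, —, —, —, —, —, —, 229, 451, 214, 553, 760, 213, 183, 389, 468]
Lookup 186: h=16, probe 16,0 → slot 0 empty, not found.

2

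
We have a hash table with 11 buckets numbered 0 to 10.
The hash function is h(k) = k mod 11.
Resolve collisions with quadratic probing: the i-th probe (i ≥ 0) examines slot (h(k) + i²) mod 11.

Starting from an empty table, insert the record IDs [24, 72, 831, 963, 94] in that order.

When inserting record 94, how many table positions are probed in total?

4

24 hashes to 2; slot 2 is free => place at 2.
72 hashes to 6; slot 6 is free => place at 6.
831 hashes to 6; 6 taken => place at 7.
963 hashes to 6; 6,7 taken => place at 10.
94 hashes to 6; 6,7,10 taken => place at 4.
Table: [∅, ∅, 24, ∅, 94, ∅, 72, 831, ∅, ∅, 963]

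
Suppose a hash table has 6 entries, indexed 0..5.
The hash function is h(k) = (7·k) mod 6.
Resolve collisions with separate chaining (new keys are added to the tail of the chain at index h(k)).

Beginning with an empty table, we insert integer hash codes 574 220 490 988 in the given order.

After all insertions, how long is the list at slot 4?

Insert 574: h=4, bucket 4 empty → new chain.
Insert 220: h=4, bucket 4 nonempty → append to chain.
Insert 490: h=4, bucket 4 nonempty → append to chain.
Insert 988: h=4, bucket 4 nonempty → append to chain.
Final buckets:
0: _
1: _
2: _
3: _
4: 574 -> 220 -> 490 -> 988
5: _

4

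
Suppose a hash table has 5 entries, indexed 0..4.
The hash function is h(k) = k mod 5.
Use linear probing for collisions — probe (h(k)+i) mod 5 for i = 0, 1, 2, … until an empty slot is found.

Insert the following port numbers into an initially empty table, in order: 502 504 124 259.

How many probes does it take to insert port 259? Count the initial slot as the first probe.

502: h=2 -> slot 2
504: h=4 -> slot 4
124: h=4, probe 4,0 -> slot 0
259: h=4, probe 4,0,1 -> slot 1
Table: [124, 259, 502, ∅, 504]

3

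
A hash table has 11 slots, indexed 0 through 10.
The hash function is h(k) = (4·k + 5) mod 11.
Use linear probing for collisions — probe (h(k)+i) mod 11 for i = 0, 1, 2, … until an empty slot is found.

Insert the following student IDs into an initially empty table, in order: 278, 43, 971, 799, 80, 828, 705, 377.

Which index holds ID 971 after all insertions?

7

278 hashes to 6; slot 6 is free => place at 6.
43 hashes to 1; slot 1 is free => place at 1.
971 hashes to 6; 6 taken => place at 7.
799 hashes to 0; slot 0 is free => place at 0.
80 hashes to 6; 6,7 taken => place at 8.
828 hashes to 6; 6,7,8 taken => place at 9.
705 hashes to 9; 9 taken => place at 10.
377 hashes to 6; 6,7,8,9,10,0,1 taken => place at 2.
Table: [799, 43, 377, ∅, ∅, ∅, 278, 971, 80, 828, 705]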